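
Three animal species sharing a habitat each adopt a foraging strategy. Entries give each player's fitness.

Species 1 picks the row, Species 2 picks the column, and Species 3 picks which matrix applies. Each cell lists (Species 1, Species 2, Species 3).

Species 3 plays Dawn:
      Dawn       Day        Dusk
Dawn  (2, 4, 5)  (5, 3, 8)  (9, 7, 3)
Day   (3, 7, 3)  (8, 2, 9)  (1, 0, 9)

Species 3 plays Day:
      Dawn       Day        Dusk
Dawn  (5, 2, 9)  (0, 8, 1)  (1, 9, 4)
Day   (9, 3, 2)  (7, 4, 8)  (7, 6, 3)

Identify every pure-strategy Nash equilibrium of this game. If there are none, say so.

(Dawn, Dawn, Dawn): Species 1 can switch to Day (2 → 3). Not NE.
(Dawn, Dawn, Day): Species 1 can switch to Day (5 → 9). Not NE.
(Dawn, Day, Dawn): Species 1 can switch to Day (5 → 8). Not NE.
(Dawn, Day, Day): Species 1 can switch to Day (0 → 7). Not NE.
(Dawn, Dusk, Dawn): Species 3 can switch to Day (3 → 4). Not NE.
(Dawn, Dusk, Day): Species 1 can switch to Day (1 → 7). Not NE.
(Day, Dawn, Dawn): Species 1 gets 3, best alternative 2; Species 2 gets 7, best alternative 2; Species 3 gets 3, best alternative 2. No profitable deviation — NE.
(Day, Dawn, Day): Species 2 can switch to Day (3 → 4). Not NE.
(Day, Day, Dawn): Species 2 can switch to Dawn (2 → 7). Not NE.
(Day, Day, Day): Species 2 can switch to Dusk (4 → 6). Not NE.
(Day, Dusk, Dawn): Species 1 can switch to Dawn (1 → 9). Not NE.
(The remaining 1 profile has a profitable deviation by the same check.)

(Day, Dawn, Dawn)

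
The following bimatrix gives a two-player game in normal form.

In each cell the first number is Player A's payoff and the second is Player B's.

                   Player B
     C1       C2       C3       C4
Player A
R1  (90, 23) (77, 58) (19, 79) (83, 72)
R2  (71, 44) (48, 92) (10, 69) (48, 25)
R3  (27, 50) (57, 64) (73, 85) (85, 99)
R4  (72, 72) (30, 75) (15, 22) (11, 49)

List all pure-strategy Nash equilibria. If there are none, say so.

Pure NE: (R3, C4)

(R1, C1): Player B can switch to C2 (23 → 58). Not NE.
(R1, C2): Player B can switch to C3 (58 → 79). Not NE.
(R1, C3): Player A can switch to R3 (19 → 73). Not NE.
(R1, C4): Player A can switch to R3 (83 → 85). Not NE.
(R2, C1): Player A can switch to R1 (71 → 90). Not NE.
(R2, C2): Player A can switch to R1 (48 → 77). Not NE.
(R2, C3): Player A can switch to R1 (10 → 19). Not NE.
(R2, C4): Player A can switch to R1 (48 → 83). Not NE.
(R3, C1): Player A can switch to R1 (27 → 90). Not NE.
(R3, C2): Player A can switch to R1 (57 → 77). Not NE.
(R3, C3): Player B can switch to C4 (85 → 99). Not NE.
(R3, C4): Player A gets 85, best alternative 83; Player B gets 99, best alternative 85. No profitable deviation — NE.
(R4, C1): Player A can switch to R1 (72 → 90). Not NE.
(The remaining 3 profiles each have a profitable deviation by the same check.)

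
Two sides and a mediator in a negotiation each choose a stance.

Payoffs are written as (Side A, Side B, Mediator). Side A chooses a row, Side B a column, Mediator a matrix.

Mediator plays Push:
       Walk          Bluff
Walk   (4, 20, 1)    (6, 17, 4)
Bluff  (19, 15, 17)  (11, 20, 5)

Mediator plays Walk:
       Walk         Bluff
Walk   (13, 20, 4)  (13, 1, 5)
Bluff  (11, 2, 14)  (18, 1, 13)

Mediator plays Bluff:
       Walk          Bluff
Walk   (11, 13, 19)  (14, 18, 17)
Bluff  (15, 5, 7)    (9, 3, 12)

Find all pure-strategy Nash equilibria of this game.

(Walk, Bluff, Bluff)

For each player, find the best response to each opponent profile; mutual best responses are the pure NE.
Side A against (Walk, Push): payoffs 4, 19 → best response Bluff.
Side A against (Walk, Walk): payoffs 13, 11 → best response Walk.
Side A against (Walk, Bluff): payoffs 11, 15 → best response Bluff.
Side A against (Bluff, Push): payoffs 6, 11 → best response Bluff.
Side A against (Bluff, Walk): payoffs 13, 18 → best response Bluff.
Side A against (Bluff, Bluff): payoffs 14, 9 → best response Walk.
Side B against (Walk, Push): payoffs 20, 17 → best response Walk.
Side B against (Walk, Walk): payoffs 20, 1 → best response Walk.
Side B against (Walk, Bluff): payoffs 13, 18 → best response Bluff.
Side B against (Bluff, Push): payoffs 15, 20 → best response Bluff.
Side B against (Bluff, Walk): payoffs 2, 1 → best response Walk.
Side B against (Bluff, Bluff): payoffs 5, 3 → best response Walk.
Mediator against (Walk, Walk): payoffs 1, 4, 19 → best response Bluff.
Mediator against (Walk, Bluff): payoffs 4, 5, 17 → best response Bluff.
Mediator against (Bluff, Walk): payoffs 17, 14, 7 → best response Push.
Mediator against (Bluff, Bluff): payoffs 5, 13, 12 → best response Walk.
Mutual best responses: (Walk, Bluff, Bluff).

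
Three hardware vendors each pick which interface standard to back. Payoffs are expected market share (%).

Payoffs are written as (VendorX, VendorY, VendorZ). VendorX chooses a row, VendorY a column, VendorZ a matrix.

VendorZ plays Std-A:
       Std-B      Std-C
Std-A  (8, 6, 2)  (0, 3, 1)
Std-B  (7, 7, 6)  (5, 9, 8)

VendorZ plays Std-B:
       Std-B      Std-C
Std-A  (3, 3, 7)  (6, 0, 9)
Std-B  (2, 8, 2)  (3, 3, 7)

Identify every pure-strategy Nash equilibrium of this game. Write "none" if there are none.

Mark each player's best response to every combination of opponents' strategies; a profile where every player is best-responding is a pure Nash equilibrium.
VendorX against (Std-B, Std-A): payoffs 8, 7 → best response Std-A.
VendorX against (Std-B, Std-B): payoffs 3, 2 → best response Std-A.
VendorX against (Std-C, Std-A): payoffs 0, 5 → best response Std-B.
VendorX against (Std-C, Std-B): payoffs 6, 3 → best response Std-A.
VendorY against (Std-A, Std-A): payoffs 6, 3 → best response Std-B.
VendorY against (Std-A, Std-B): payoffs 3, 0 → best response Std-B.
VendorY against (Std-B, Std-A): payoffs 7, 9 → best response Std-C.
VendorY against (Std-B, Std-B): payoffs 8, 3 → best response Std-B.
VendorZ against (Std-A, Std-B): payoffs 2, 7 → best response Std-B.
VendorZ against (Std-A, Std-C): payoffs 1, 9 → best response Std-B.
VendorZ against (Std-B, Std-B): payoffs 6, 2 → best response Std-A.
VendorZ against (Std-B, Std-C): payoffs 8, 7 → best response Std-A.
Mutual best responses: (Std-A, Std-B, Std-B); (Std-B, Std-C, Std-A).

The pure Nash equilibria are (Std-A, Std-B, Std-B) and (Std-B, Std-C, Std-A).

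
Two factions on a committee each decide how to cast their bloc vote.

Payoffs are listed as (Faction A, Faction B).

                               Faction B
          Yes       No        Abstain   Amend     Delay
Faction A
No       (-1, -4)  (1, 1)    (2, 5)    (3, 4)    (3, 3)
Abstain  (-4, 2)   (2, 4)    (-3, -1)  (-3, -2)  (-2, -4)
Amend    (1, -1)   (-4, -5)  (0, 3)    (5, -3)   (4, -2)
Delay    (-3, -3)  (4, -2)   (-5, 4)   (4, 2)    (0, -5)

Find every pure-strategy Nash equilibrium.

(No, Yes): Faction A can switch to Amend (-1 → 1). Not NE.
(No, No): Faction A can switch to Abstain (1 → 2). Not NE.
(No, Abstain): Faction A gets 2, best alternative 0; Faction B gets 5, best alternative 4. No profitable deviation — NE.
(No, Amend): Faction A can switch to Amend (3 → 5). Not NE.
(No, Delay): Faction A can switch to Amend (3 → 4). Not NE.
(Abstain, Yes): Faction A can switch to No (-4 → -1). Not NE.
(Abstain, No): Faction A can switch to Delay (2 → 4). Not NE.
(The remaining 13 profiles each have a profitable deviation by the same check.)

(No, Abstain)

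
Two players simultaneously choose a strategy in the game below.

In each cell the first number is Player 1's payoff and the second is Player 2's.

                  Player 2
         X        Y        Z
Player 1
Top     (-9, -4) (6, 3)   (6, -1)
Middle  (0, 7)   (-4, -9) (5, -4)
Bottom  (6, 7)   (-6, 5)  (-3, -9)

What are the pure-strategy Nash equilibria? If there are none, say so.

(Top, X): Player 1 can switch to Middle (-9 → 0). Not NE.
(Top, Y): Player 1 gets 6, best alternative -4; Player 2 gets 3, best alternative -1. No profitable deviation — NE.
(Top, Z): Player 2 can switch to Y (-1 → 3). Not NE.
(Middle, X): Player 1 can switch to Bottom (0 → 6). Not NE.
(Middle, Y): Player 1 can switch to Top (-4 → 6). Not NE.
(Middle, Z): Player 1 can switch to Top (5 → 6). Not NE.
(Bottom, X): Player 1 gets 6, best alternative 0; Player 2 gets 7, best alternative 5. No profitable deviation — NE.
(Bottom, Y): Player 1 can switch to Top (-6 → 6). Not NE.
(The remaining 1 profile has a profitable deviation by the same check.)

The pure Nash equilibria are (Top, Y) and (Bottom, X).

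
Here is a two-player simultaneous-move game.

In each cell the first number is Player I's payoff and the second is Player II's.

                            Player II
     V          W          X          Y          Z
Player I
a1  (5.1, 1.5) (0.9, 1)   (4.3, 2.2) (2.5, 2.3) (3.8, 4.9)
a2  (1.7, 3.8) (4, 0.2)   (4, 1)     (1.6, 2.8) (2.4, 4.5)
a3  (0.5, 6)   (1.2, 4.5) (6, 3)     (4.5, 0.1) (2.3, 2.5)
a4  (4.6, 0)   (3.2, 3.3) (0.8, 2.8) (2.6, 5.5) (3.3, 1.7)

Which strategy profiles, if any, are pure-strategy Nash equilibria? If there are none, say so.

The unique pure-strategy Nash equilibrium is (a1, Z).

Player I against V: payoffs 5.1, 1.7, 0.5, 4.6 → best response a1.
Player I against W: payoffs 0.9, 4, 1.2, 3.2 → best response a2.
Player I against X: payoffs 4.3, 4, 6, 0.8 → best response a3.
Player I against Y: payoffs 2.5, 1.6, 4.5, 2.6 → best response a3.
Player I against Z: payoffs 3.8, 2.4, 2.3, 3.3 → best response a1.
Player II against a1: payoffs 1.5, 1, 2.2, 2.3, 4.9 → best response Z.
Player II against a2: payoffs 3.8, 0.2, 1, 2.8, 4.5 → best response Z.
Player II against a3: payoffs 6, 4.5, 3, 0.1, 2.5 → best response V.
Player II against a4: payoffs 0, 3.3, 2.8, 5.5, 1.7 → best response Y.
Mutual best responses: (a1, Z).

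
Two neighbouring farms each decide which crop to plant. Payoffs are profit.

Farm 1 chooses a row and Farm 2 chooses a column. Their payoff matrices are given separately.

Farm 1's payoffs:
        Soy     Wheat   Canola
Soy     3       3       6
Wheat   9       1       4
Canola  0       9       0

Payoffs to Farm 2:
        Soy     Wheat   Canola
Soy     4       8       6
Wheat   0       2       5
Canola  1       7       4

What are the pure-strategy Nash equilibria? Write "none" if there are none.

The unique pure-strategy Nash equilibrium is (Canola, Wheat).

Farm 1 against Soy: payoffs 3, 9, 0 → best response Wheat.
Farm 1 against Wheat: payoffs 3, 1, 9 → best response Canola.
Farm 1 against Canola: payoffs 6, 4, 0 → best response Soy.
Farm 2 against Soy: payoffs 4, 8, 6 → best response Wheat.
Farm 2 against Wheat: payoffs 0, 2, 5 → best response Canola.
Farm 2 against Canola: payoffs 1, 7, 4 → best response Wheat.
Mutual best responses: (Canola, Wheat).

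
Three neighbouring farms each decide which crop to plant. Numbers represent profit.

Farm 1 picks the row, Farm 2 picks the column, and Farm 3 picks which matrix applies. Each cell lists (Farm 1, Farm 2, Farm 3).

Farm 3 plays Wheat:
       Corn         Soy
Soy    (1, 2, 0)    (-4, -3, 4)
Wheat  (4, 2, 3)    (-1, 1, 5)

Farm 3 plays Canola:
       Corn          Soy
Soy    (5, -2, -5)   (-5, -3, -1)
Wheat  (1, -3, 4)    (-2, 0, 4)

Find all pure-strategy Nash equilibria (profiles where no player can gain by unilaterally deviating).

Farm 1 against (Corn, Wheat): payoffs 1, 4 → best response Wheat.
Farm 1 against (Corn, Canola): payoffs 5, 1 → best response Soy.
Farm 1 against (Soy, Wheat): payoffs -4, -1 → best response Wheat.
Farm 1 against (Soy, Canola): payoffs -5, -2 → best response Wheat.
Farm 2 against (Soy, Wheat): payoffs 2, -3 → best response Corn.
Farm 2 against (Soy, Canola): payoffs -2, -3 → best response Corn.
Farm 2 against (Wheat, Wheat): payoffs 2, 1 → best response Corn.
Farm 2 against (Wheat, Canola): payoffs -3, 0 → best response Soy.
Farm 3 against (Soy, Corn): payoffs 0, -5 → best response Wheat.
Farm 3 against (Soy, Soy): payoffs 4, -1 → best response Wheat.
Farm 3 against (Wheat, Corn): payoffs 3, 4 → best response Canola.
Farm 3 against (Wheat, Soy): payoffs 5, 4 → best response Wheat.
No profile is a mutual best response for all players.

There is no pure-strategy Nash equilibrium.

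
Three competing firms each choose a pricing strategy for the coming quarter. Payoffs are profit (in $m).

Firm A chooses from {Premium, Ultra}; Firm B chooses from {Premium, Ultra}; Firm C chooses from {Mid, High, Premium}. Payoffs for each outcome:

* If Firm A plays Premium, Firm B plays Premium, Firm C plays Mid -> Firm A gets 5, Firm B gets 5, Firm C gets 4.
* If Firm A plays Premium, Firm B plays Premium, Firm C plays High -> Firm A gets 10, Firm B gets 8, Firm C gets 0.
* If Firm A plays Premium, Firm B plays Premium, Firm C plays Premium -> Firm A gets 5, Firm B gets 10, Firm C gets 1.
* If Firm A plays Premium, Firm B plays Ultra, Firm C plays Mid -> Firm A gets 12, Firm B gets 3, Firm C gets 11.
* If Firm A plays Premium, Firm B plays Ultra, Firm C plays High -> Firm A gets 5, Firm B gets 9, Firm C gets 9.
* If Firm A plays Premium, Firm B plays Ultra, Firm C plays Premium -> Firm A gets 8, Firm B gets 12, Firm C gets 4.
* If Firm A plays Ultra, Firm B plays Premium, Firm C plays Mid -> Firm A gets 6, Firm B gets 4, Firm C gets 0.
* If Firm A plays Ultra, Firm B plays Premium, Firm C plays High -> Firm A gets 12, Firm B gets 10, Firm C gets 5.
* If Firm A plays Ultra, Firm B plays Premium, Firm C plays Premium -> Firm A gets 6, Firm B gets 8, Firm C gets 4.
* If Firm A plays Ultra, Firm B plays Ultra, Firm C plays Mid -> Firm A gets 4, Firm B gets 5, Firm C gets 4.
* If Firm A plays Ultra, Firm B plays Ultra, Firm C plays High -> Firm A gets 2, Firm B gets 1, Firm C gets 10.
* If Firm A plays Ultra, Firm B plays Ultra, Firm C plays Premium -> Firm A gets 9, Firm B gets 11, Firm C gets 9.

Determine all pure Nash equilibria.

Firm A against (Premium, Mid): payoffs 5, 6 → best response Ultra.
Firm A against (Premium, High): payoffs 10, 12 → best response Ultra.
Firm A against (Premium, Premium): payoffs 5, 6 → best response Ultra.
Firm A against (Ultra, Mid): payoffs 12, 4 → best response Premium.
Firm A against (Ultra, High): payoffs 5, 2 → best response Premium.
Firm A against (Ultra, Premium): payoffs 8, 9 → best response Ultra.
Firm B against (Premium, Mid): payoffs 5, 3 → best response Premium.
Firm B against (Premium, High): payoffs 8, 9 → best response Ultra.
Firm B against (Premium, Premium): payoffs 10, 12 → best response Ultra.
Firm B against (Ultra, Mid): payoffs 4, 5 → best response Ultra.
Firm B against (Ultra, High): payoffs 10, 1 → best response Premium.
Firm B against (Ultra, Premium): payoffs 8, 11 → best response Ultra.
Firm C against (Premium, Premium): payoffs 4, 0, 1 → best response Mid.
Firm C against (Premium, Ultra): payoffs 11, 9, 4 → best response Mid.
Firm C against (Ultra, Premium): payoffs 0, 5, 4 → best response High.
Firm C against (Ultra, Ultra): payoffs 4, 10, 9 → best response High.
Mutual best responses: (Ultra, Premium, High).

Pure NE: (Ultra, Premium, High)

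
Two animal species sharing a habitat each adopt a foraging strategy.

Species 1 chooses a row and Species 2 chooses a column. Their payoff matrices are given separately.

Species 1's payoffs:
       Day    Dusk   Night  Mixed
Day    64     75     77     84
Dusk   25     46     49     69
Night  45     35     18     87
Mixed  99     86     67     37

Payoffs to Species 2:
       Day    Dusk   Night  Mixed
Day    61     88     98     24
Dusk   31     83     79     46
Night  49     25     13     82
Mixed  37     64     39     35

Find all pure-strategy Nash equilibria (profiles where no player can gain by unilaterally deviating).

(Day, Day): Species 1 can switch to Mixed (64 → 99). Not NE.
(Day, Dusk): Species 1 can switch to Mixed (75 → 86). Not NE.
(Day, Night): Species 1 gets 77, best alternative 67; Species 2 gets 98, best alternative 88. No profitable deviation — NE.
(Day, Mixed): Species 1 can switch to Night (84 → 87). Not NE.
(Dusk, Day): Species 1 can switch to Day (25 → 64). Not NE.
(Dusk, Dusk): Species 1 can switch to Day (46 → 75). Not NE.
(Dusk, Night): Species 1 can switch to Day (49 → 77). Not NE.
(Dusk, Mixed): Species 1 can switch to Day (69 → 84). Not NE.
(Night, Day): Species 1 can switch to Day (45 → 64). Not NE.
(Night, Dusk): Species 1 can switch to Day (35 → 75). Not NE.
(Night, Night): Species 1 can switch to Day (18 → 77). Not NE.
(Night, Mixed): Species 1 gets 87, best alternative 84; Species 2 gets 82, best alternative 49. No profitable deviation — NE.
(Mixed, Day): Species 2 can switch to Dusk (37 → 64). Not NE.
(Mixed, Dusk): Species 1 gets 86, best alternative 75; Species 2 gets 64, best alternative 39. No profitable deviation — NE.
(Mixed, Night): Species 1 can switch to Day (67 → 77). Not NE.
(The remaining 1 profile has a profitable deviation by the same check.)

Pure-strategy Nash equilibria: (Day, Night) and (Night, Mixed) and (Mixed, Dusk)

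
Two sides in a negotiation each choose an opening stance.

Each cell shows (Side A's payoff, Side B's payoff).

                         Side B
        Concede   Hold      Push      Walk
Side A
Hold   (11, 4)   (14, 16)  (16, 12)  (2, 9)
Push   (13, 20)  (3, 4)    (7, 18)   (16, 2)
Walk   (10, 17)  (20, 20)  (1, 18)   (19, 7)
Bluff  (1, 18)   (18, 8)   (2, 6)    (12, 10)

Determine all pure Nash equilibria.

Side A against Concede: payoffs 11, 13, 10, 1 → best response Push.
Side A against Hold: payoffs 14, 3, 20, 18 → best response Walk.
Side A against Push: payoffs 16, 7, 1, 2 → best response Hold.
Side A against Walk: payoffs 2, 16, 19, 12 → best response Walk.
Side B against Hold: payoffs 4, 16, 12, 9 → best response Hold.
Side B against Push: payoffs 20, 4, 18, 2 → best response Concede.
Side B against Walk: payoffs 17, 20, 18, 7 → best response Hold.
Side B against Bluff: payoffs 18, 8, 6, 10 → best response Concede.
Mutual best responses: (Push, Concede); (Walk, Hold).

Pure-strategy Nash equilibria: (Push, Concede) and (Walk, Hold)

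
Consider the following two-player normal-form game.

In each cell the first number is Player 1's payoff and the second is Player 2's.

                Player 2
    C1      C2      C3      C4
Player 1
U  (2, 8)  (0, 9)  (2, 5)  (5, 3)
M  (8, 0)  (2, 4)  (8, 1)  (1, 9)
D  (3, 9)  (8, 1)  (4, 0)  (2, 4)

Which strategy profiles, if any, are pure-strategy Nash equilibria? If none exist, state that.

For each strategy profile, look for a profitable unilateral deviation.
(U, C1): Player 1 can switch to M (2 → 8). Not NE.
(U, C2): Player 1 can switch to M (0 → 2). Not NE.
(U, C3): Player 1 can switch to M (2 → 8). Not NE.
(U, C4): Player 2 can switch to C1 (3 → 8). Not NE.
(M, C1): Player 2 can switch to C2 (0 → 4). Not NE.
(M, C2): Player 1 can switch to D (2 → 8). Not NE.
(The remaining 6 profiles each have a profitable deviation by the same check.)

No pure-strategy Nash equilibrium.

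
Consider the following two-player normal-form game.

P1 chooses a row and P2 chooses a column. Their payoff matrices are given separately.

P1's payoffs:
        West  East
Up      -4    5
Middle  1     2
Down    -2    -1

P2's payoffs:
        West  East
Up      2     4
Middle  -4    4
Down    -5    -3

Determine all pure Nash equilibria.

P1 against West: payoffs -4, 1, -2 → best response Middle.
P1 against East: payoffs 5, 2, -1 → best response Up.
P2 against Up: payoffs 2, 4 → best response East.
P2 against Middle: payoffs -4, 4 → best response East.
P2 against Down: payoffs -5, -3 → best response East.
Mutual best responses: (Up, East).

Pure NE: (Up, East)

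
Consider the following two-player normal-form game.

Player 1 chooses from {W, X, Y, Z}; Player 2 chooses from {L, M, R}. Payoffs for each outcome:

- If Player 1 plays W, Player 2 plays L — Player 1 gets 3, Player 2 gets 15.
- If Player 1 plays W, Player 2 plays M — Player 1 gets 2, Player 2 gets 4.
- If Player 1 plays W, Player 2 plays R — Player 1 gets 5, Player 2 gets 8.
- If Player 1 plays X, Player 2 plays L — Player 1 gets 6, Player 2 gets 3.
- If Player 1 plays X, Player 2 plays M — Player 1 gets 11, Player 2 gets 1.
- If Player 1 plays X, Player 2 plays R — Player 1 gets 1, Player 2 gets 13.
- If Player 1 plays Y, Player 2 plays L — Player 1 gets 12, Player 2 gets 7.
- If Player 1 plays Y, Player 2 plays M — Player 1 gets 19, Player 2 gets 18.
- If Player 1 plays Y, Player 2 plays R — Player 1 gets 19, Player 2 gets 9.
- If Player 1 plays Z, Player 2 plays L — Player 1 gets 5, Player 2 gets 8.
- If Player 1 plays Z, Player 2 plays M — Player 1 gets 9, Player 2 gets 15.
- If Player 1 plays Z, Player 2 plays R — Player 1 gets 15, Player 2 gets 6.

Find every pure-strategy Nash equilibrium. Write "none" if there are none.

(Y, M)

(W, L): Player 1 can switch to X (3 → 6). Not NE.
(W, M): Player 1 can switch to X (2 → 11). Not NE.
(W, R): Player 1 can switch to Y (5 → 19). Not NE.
(X, L): Player 1 can switch to Y (6 → 12). Not NE.
(X, M): Player 1 can switch to Y (11 → 19). Not NE.
(X, R): Player 1 can switch to W (1 → 5). Not NE.
(Y, L): Player 2 can switch to M (7 → 18). Not NE.
(Y, M): Player 1 gets 19, best alternative 11; Player 2 gets 18, best alternative 9. No profitable deviation — NE.
(Y, R): Player 2 can switch to M (9 → 18). Not NE.
(The remaining 3 profiles each have a profitable deviation by the same check.)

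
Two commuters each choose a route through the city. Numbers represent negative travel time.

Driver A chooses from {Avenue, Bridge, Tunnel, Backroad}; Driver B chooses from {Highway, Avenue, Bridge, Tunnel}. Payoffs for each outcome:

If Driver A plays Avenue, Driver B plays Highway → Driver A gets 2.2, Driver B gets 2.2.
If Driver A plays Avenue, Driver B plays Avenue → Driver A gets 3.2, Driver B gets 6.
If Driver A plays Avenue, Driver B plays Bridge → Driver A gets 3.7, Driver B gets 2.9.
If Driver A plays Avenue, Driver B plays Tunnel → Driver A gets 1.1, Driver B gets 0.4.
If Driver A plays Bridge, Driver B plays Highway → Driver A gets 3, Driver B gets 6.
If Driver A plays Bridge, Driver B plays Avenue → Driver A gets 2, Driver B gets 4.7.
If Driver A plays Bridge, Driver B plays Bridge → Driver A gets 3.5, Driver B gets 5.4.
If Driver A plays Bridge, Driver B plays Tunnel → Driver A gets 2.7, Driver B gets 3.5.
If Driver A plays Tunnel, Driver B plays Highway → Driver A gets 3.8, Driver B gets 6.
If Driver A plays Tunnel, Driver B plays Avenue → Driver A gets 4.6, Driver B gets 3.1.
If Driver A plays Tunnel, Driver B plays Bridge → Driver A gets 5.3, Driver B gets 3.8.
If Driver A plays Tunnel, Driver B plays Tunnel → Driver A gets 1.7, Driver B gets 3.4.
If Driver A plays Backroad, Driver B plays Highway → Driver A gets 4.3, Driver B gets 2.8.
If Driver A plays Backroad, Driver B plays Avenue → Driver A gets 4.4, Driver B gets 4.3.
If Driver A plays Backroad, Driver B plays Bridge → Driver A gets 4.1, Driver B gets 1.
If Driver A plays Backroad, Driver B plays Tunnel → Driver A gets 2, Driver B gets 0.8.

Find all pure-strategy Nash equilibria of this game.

Driver A against Highway: payoffs 2.2, 3, 3.8, 4.3 → best response Backroad.
Driver A against Avenue: payoffs 3.2, 2, 4.6, 4.4 → best response Tunnel.
Driver A against Bridge: payoffs 3.7, 3.5, 5.3, 4.1 → best response Tunnel.
Driver A against Tunnel: payoffs 1.1, 2.7, 1.7, 2 → best response Bridge.
Driver B against Avenue: payoffs 2.2, 6, 2.9, 0.4 → best response Avenue.
Driver B against Bridge: payoffs 6, 4.7, 5.4, 3.5 → best response Highway.
Driver B against Tunnel: payoffs 6, 3.1, 3.8, 3.4 → best response Highway.
Driver B against Backroad: payoffs 2.8, 4.3, 1, 0.8 → best response Avenue.
No profile is a mutual best response for all players.

none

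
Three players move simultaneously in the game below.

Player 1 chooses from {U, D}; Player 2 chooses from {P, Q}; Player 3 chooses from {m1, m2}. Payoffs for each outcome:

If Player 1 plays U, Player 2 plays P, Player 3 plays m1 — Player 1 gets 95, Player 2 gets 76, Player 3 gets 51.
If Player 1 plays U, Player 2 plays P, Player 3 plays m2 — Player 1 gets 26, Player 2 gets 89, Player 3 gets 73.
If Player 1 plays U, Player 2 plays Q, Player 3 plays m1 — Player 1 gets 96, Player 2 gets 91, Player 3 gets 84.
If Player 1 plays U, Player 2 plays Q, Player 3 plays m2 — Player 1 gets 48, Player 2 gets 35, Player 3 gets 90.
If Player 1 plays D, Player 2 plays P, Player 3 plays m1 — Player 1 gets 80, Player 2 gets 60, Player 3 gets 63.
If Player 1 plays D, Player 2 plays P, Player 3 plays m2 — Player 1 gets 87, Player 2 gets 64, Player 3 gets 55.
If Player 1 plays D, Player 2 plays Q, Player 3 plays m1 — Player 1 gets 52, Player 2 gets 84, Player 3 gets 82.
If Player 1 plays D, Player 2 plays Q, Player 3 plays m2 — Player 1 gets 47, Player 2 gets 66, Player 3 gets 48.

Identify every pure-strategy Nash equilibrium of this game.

This game has no pure Nash equilibrium.

For each player, find the best response to each opponent profile; mutual best responses are the pure NE.
Player 1 against (P, m1): payoffs 95, 80 → best response U.
Player 1 against (P, m2): payoffs 26, 87 → best response D.
Player 1 against (Q, m1): payoffs 96, 52 → best response U.
Player 1 against (Q, m2): payoffs 48, 47 → best response U.
Player 2 against (U, m1): payoffs 76, 91 → best response Q.
Player 2 against (U, m2): payoffs 89, 35 → best response P.
Player 2 against (D, m1): payoffs 60, 84 → best response Q.
Player 2 against (D, m2): payoffs 64, 66 → best response Q.
Player 3 against (U, P): payoffs 51, 73 → best response m2.
Player 3 against (U, Q): payoffs 84, 90 → best response m2.
Player 3 against (D, P): payoffs 63, 55 → best response m1.
Player 3 against (D, Q): payoffs 82, 48 → best response m1.
No profile is a mutual best response for all players.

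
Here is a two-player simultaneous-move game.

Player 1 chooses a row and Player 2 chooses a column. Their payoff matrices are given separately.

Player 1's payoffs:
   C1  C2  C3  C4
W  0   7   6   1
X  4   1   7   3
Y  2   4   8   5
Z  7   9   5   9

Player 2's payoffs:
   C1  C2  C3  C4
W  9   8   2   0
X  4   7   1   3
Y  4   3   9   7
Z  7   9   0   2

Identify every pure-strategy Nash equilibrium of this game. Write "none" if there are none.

For each strategy profile, look for a profitable unilateral deviation.
(W, C1): Player 1 can switch to X (0 → 4). Not NE.
(W, C2): Player 1 can switch to Z (7 → 9). Not NE.
(W, C3): Player 1 can switch to X (6 → 7). Not NE.
(W, C4): Player 1 can switch to X (1 → 3). Not NE.
(X, C1): Player 1 can switch to Z (4 → 7). Not NE.
(X, C2): Player 1 can switch to W (1 → 7). Not NE.
(X, C3): Player 1 can switch to Y (7 → 8). Not NE.
(X, C4): Player 1 can switch to Y (3 → 5). Not NE.
(Y, C1): Player 1 can switch to X (2 → 4). Not NE.
(Y, C2): Player 1 can switch to W (4 → 7). Not NE.
(Y, C3): Player 1 gets 8, best alternative 7; Player 2 gets 9, best alternative 7. No profitable deviation — NE.
(Z, C2): Player 1 gets 9, best alternative 7; Player 2 gets 9, best alternative 7. No profitable deviation — NE.
(The remaining 4 profiles each have a profitable deviation by the same check.)

The pure Nash equilibria are (Y, C3); (Z, C2).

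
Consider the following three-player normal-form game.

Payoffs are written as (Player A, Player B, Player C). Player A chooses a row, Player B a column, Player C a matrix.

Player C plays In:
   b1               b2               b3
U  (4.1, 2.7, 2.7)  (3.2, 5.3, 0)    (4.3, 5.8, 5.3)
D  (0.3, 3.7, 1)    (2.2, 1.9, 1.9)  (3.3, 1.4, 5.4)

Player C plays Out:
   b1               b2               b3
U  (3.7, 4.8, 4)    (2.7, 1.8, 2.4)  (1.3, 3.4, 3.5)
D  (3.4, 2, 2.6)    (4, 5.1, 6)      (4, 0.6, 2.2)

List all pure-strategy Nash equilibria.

The pure Nash equilibria are (U, b1, Out) and (U, b3, In) and (D, b2, Out).

(U, b1, In): Player B can switch to b2 (2.7 → 5.3). Not NE.
(U, b1, Out): Player A gets 3.7, best alternative 3.4; Player B gets 4.8, best alternative 3.4; Player C gets 4, best alternative 2.7. No profitable deviation — NE.
(U, b2, In): Player B can switch to b3 (5.3 → 5.8). Not NE.
(U, b2, Out): Player A can switch to D (2.7 → 4). Not NE.
(U, b3, In): Player A gets 4.3, best alternative 3.3; Player B gets 5.8, best alternative 5.3; Player C gets 5.3, best alternative 3.5. No profitable deviation — NE.
(U, b3, Out): Player A can switch to D (1.3 → 4). Not NE.
(D, b1, In): Player A can switch to U (0.3 → 4.1). Not NE.
(D, b1, Out): Player A can switch to U (3.4 → 3.7). Not NE.
(D, b2, In): Player A can switch to U (2.2 → 3.2). Not NE.
(D, b2, Out): Player A gets 4, best alternative 2.7; Player B gets 5.1, best alternative 2; Player C gets 6, best alternative 1.9. No profitable deviation — NE.
(D, b3, In): Player A can switch to U (3.3 → 4.3). Not NE.
(D, b3, Out): Player B can switch to b1 (0.6 → 2). Not NE.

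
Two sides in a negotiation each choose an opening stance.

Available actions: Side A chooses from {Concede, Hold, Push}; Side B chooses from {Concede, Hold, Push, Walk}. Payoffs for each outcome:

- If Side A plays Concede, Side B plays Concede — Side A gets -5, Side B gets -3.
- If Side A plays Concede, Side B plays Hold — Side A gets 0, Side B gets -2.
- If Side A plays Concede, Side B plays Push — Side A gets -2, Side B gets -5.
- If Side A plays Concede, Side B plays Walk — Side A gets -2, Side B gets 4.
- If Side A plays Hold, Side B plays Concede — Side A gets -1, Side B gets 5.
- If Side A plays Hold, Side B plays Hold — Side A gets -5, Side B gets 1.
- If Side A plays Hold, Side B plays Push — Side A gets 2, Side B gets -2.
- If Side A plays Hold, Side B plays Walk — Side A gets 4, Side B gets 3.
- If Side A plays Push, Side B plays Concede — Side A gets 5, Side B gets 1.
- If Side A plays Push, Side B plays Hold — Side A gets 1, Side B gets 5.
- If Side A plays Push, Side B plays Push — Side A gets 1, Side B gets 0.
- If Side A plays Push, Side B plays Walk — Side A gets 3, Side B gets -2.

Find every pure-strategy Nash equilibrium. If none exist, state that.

(Concede, Concede): Side A can switch to Hold (-5 → -1). Not NE.
(Concede, Hold): Side A can switch to Push (0 → 1). Not NE.
(Concede, Push): Side A can switch to Hold (-2 → 2). Not NE.
(Concede, Walk): Side A can switch to Hold (-2 → 4). Not NE.
(Hold, Concede): Side A can switch to Push (-1 → 5). Not NE.
(Hold, Hold): Side A can switch to Concede (-5 → 0). Not NE.
(Hold, Push): Side B can switch to Concede (-2 → 5). Not NE.
(Hold, Walk): Side B can switch to Concede (3 → 5). Not NE.
(Push, Concede): Side B can switch to Hold (1 → 5). Not NE.
(Push, Hold): Side A gets 1, best alternative 0; Side B gets 5, best alternative 1. No profitable deviation — NE.
(Push, Push): Side A can switch to Hold (1 → 2). Not NE.
(Push, Walk): Side A can switch to Hold (3 → 4). Not NE.

The unique pure-strategy Nash equilibrium is (Push, Hold).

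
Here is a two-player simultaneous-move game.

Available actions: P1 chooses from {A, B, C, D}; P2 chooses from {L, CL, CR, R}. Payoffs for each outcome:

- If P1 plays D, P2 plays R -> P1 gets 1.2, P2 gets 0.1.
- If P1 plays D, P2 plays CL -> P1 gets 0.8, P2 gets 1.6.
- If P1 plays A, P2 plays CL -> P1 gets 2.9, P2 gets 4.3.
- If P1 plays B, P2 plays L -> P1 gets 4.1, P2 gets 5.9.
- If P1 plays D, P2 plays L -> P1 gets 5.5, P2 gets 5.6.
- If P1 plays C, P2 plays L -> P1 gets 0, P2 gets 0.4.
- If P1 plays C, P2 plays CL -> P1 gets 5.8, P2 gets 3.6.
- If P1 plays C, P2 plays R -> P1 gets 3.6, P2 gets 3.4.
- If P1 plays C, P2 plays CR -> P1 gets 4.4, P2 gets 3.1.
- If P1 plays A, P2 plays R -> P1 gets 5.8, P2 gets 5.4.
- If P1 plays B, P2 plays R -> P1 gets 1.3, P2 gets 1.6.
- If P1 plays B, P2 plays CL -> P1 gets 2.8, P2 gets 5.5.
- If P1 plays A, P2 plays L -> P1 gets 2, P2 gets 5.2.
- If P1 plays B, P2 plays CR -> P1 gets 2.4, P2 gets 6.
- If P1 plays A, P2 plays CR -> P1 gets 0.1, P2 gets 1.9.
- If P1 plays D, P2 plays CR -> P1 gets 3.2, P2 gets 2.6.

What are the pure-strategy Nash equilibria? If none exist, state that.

P1 against L: payoffs 2, 4.1, 0, 5.5 → best response D.
P1 against CL: payoffs 2.9, 2.8, 5.8, 0.8 → best response C.
P1 against CR: payoffs 0.1, 2.4, 4.4, 3.2 → best response C.
P1 against R: payoffs 5.8, 1.3, 3.6, 1.2 → best response A.
P2 against A: payoffs 5.2, 4.3, 1.9, 5.4 → best response R.
P2 against B: payoffs 5.9, 5.5, 6, 1.6 → best response CR.
P2 against C: payoffs 0.4, 3.6, 3.1, 3.4 → best response CL.
P2 against D: payoffs 5.6, 1.6, 2.6, 0.1 → best response L.
Mutual best responses: (A, R); (C, CL); (D, L).

The pure Nash equilibria are (A, R) and (C, CL) and (D, L).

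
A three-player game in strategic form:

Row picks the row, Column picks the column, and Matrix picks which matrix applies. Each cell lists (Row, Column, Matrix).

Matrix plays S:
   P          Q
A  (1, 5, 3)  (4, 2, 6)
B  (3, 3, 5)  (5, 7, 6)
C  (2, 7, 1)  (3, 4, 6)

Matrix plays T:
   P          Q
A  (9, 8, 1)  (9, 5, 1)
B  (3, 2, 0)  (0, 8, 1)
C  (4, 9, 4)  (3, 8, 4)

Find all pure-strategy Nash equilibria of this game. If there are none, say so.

(B, Q, S)

Row against (P, S): payoffs 1, 3, 2 → best response B.
Row against (P, T): payoffs 9, 3, 4 → best response A.
Row against (Q, S): payoffs 4, 5, 3 → best response B.
Row against (Q, T): payoffs 9, 0, 3 → best response A.
Column against (A, S): payoffs 5, 2 → best response P.
Column against (A, T): payoffs 8, 5 → best response P.
Column against (B, S): payoffs 3, 7 → best response Q.
Column against (B, T): payoffs 2, 8 → best response Q.
Column against (C, S): payoffs 7, 4 → best response P.
Column against (C, T): payoffs 9, 8 → best response P.
Matrix against (A, P): payoffs 3, 1 → best response S.
Matrix against (A, Q): payoffs 6, 1 → best response S.
Matrix against (B, P): payoffs 5, 0 → best response S.
Matrix against (B, Q): payoffs 6, 1 → best response S.
Matrix against (C, P): payoffs 1, 4 → best response T.
Matrix against (C, Q): payoffs 6, 4 → best response S.
Mutual best responses: (B, Q, S).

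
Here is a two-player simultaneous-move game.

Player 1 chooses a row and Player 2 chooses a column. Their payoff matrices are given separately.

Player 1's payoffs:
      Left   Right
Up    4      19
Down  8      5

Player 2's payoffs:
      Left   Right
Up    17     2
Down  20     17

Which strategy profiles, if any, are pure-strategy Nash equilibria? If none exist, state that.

The unique pure-strategy Nash equilibrium is (Down, Left).

Player 1 against Left: payoffs 4, 8 → best response Down.
Player 1 against Right: payoffs 19, 5 → best response Up.
Player 2 against Up: payoffs 17, 2 → best response Left.
Player 2 against Down: payoffs 20, 17 → best response Left.
Mutual best responses: (Down, Left).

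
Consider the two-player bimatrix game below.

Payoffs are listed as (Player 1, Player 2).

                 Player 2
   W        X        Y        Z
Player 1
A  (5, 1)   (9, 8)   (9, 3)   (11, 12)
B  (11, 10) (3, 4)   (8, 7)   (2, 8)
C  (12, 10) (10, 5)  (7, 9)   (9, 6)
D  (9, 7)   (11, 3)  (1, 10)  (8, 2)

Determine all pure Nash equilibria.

(A, Z), (C, W)

Player 1 against W: payoffs 5, 11, 12, 9 → best response C.
Player 1 against X: payoffs 9, 3, 10, 11 → best response D.
Player 1 against Y: payoffs 9, 8, 7, 1 → best response A.
Player 1 against Z: payoffs 11, 2, 9, 8 → best response A.
Player 2 against A: payoffs 1, 8, 3, 12 → best response Z.
Player 2 against B: payoffs 10, 4, 7, 8 → best response W.
Player 2 against C: payoffs 10, 5, 9, 6 → best response W.
Player 2 against D: payoffs 7, 3, 10, 2 → best response Y.
Mutual best responses: (A, Z); (C, W).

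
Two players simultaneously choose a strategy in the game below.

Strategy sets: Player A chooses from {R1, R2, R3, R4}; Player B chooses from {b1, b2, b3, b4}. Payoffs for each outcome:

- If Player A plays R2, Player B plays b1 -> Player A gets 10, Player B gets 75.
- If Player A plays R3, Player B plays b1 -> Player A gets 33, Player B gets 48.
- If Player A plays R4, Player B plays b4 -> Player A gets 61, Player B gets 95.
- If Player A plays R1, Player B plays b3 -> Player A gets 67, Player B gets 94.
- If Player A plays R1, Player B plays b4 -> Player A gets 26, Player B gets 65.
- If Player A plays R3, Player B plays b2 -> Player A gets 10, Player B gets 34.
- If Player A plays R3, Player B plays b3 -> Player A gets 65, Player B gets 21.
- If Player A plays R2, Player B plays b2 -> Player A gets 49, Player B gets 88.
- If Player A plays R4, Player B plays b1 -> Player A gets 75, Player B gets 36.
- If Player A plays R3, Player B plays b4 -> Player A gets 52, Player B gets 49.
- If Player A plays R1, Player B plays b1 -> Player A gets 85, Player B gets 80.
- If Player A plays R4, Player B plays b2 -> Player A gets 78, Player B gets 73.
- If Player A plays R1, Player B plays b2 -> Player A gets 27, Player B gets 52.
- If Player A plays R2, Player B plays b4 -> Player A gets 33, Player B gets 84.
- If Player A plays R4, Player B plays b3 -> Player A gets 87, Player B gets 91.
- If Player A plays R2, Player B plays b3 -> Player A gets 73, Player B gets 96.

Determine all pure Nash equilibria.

(R4, b4)

(R1, b1): Player B can switch to b3 (80 → 94). Not NE.
(R1, b2): Player A can switch to R2 (27 → 49). Not NE.
(R1, b3): Player A can switch to R2 (67 → 73). Not NE.
(R1, b4): Player A can switch to R2 (26 → 33). Not NE.
(R2, b1): Player A can switch to R1 (10 → 85). Not NE.
(R2, b2): Player A can switch to R4 (49 → 78). Not NE.
(R2, b3): Player A can switch to R4 (73 → 87). Not NE.
(R2, b4): Player A can switch to R3 (33 → 52). Not NE.
(R3, b1): Player A can switch to R1 (33 → 85). Not NE.
(R3, b2): Player A can switch to R1 (10 → 27). Not NE.
(R4, b4): Player A gets 61, best alternative 52; Player B gets 95, best alternative 91. No profitable deviation — NE.
(The remaining 5 profiles each have a profitable deviation by the same check.)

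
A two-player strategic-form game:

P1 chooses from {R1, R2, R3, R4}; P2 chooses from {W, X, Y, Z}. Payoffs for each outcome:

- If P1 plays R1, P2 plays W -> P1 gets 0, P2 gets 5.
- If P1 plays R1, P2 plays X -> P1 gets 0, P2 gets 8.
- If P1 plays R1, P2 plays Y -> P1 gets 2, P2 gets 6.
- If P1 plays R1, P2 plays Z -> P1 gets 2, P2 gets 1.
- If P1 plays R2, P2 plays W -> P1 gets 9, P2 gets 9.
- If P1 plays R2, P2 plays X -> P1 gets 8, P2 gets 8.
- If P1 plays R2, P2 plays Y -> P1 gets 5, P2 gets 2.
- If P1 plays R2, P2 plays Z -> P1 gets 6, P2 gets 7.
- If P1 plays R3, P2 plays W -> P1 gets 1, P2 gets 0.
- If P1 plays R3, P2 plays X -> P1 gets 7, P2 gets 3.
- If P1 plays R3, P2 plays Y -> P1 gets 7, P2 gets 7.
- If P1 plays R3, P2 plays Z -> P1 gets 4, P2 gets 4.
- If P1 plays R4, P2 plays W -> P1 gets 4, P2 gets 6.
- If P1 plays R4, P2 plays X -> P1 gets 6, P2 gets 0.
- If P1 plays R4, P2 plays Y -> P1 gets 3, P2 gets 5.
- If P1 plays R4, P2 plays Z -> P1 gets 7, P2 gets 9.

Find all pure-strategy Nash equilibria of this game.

(R2, W) and (R3, Y) and (R4, Z)

(R1, W): P1 can switch to R2 (0 → 9). Not NE.
(R1, X): P1 can switch to R2 (0 → 8). Not NE.
(R1, Y): P1 can switch to R2 (2 → 5). Not NE.
(R1, Z): P1 can switch to R2 (2 → 6). Not NE.
(R2, W): P1 gets 9, best alternative 4; P2 gets 9, best alternative 8. No profitable deviation — NE.
(R2, X): P2 can switch to W (8 → 9). Not NE.
(R2, Y): P1 can switch to R3 (5 → 7). Not NE.
(R3, Y): P1 gets 7, best alternative 5; P2 gets 7, best alternative 4. No profitable deviation — NE.
(R4, Z): P1 gets 7, best alternative 6; P2 gets 9, best alternative 6. No profitable deviation — NE.
(The remaining 7 profiles each have a profitable deviation by the same check.)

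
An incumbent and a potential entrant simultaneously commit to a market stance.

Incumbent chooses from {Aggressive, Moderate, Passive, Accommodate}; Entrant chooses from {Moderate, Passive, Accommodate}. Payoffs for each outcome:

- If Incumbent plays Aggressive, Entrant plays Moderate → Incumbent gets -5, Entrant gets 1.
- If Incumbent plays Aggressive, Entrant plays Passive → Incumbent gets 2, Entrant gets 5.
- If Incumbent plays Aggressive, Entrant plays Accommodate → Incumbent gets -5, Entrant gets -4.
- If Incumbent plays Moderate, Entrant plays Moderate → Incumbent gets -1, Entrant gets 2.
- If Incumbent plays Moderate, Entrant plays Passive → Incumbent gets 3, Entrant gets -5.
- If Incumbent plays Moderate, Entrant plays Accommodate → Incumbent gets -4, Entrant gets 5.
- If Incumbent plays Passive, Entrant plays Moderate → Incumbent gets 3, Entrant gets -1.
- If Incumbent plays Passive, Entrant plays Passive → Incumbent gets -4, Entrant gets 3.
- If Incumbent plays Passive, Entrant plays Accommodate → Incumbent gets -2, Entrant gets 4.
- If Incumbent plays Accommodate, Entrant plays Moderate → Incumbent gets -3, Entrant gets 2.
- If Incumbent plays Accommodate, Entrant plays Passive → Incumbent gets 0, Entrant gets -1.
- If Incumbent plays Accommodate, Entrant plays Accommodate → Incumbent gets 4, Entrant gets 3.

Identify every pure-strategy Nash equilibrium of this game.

Pure NE: (Accommodate, Accommodate)

Check each profile: it is a Nash equilibrium iff no player can strictly gain by switching unilaterally.
(Aggressive, Moderate): Incumbent can switch to Moderate (-5 → -1). Not NE.
(Aggressive, Passive): Incumbent can switch to Moderate (2 → 3). Not NE.
(Aggressive, Accommodate): Incumbent can switch to Moderate (-5 → -4). Not NE.
(Moderate, Moderate): Incumbent can switch to Passive (-1 → 3). Not NE.
(Moderate, Passive): Entrant can switch to Moderate (-5 → 2). Not NE.
(Moderate, Accommodate): Incumbent can switch to Passive (-4 → -2). Not NE.
(Passive, Moderate): Entrant can switch to Passive (-1 → 3). Not NE.
(Passive, Passive): Incumbent can switch to Aggressive (-4 → 2). Not NE.
(Passive, Accommodate): Incumbent can switch to Accommodate (-2 → 4). Not NE.
(Accommodate, Moderate): Incumbent can switch to Moderate (-3 → -1). Not NE.
(Accommodate, Passive): Incumbent can switch to Aggressive (0 → 2). Not NE.
(Accommodate, Accommodate): Incumbent gets 4, best alternative -2; Entrant gets 3, best alternative 2. No profitable deviation — NE.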